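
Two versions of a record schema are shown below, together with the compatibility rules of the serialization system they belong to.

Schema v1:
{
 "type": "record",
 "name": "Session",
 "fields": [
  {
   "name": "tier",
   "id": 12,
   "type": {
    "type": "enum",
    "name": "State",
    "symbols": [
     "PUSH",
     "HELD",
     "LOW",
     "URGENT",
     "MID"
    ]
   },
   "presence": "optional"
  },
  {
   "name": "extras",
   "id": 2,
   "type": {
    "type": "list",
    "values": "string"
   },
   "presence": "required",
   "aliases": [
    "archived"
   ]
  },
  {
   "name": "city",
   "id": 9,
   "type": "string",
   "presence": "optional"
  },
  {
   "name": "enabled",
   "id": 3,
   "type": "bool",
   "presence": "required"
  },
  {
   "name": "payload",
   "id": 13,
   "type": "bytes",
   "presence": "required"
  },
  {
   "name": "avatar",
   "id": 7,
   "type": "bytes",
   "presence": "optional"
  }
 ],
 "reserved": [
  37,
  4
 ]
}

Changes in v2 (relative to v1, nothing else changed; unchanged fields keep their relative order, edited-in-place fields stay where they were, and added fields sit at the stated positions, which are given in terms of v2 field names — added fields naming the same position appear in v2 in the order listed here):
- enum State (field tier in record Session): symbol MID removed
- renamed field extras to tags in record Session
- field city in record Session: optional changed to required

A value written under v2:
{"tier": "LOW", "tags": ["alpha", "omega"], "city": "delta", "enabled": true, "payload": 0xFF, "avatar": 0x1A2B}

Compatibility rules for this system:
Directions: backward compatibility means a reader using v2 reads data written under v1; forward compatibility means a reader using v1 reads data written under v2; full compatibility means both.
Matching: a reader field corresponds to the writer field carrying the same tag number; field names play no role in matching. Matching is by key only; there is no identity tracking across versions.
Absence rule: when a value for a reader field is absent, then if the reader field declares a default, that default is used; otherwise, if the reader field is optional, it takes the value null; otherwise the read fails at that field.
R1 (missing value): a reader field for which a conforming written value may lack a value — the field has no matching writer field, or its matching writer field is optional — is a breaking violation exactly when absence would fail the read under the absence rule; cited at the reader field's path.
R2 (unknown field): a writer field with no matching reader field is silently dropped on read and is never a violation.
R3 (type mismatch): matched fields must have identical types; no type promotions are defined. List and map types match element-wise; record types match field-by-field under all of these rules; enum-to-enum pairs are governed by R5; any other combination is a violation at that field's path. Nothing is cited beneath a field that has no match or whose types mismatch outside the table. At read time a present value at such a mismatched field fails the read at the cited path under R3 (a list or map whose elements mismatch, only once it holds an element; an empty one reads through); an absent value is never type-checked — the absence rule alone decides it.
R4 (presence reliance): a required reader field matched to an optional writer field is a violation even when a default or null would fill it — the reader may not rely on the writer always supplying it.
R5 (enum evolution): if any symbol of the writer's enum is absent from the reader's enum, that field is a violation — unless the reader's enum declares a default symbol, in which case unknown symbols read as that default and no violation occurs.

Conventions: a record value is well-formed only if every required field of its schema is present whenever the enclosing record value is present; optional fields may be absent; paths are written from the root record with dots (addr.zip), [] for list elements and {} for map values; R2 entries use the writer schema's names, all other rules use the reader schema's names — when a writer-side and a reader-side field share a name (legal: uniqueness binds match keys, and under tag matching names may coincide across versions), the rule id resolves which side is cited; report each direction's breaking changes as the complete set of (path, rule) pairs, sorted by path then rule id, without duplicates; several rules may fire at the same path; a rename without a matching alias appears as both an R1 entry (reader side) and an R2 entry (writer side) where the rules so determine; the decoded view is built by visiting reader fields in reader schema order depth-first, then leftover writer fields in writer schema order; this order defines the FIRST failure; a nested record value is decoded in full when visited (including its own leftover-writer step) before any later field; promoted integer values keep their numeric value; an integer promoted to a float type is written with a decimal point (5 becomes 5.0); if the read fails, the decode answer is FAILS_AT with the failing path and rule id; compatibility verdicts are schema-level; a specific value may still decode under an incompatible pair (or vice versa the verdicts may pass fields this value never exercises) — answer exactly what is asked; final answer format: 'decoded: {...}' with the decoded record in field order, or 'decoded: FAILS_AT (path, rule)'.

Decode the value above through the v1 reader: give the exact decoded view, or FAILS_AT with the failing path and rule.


in Session below, arrows point writer -> reader
decoding the Session value with the v1 reader:
  tier := "LOW"
  extras := ["alpha", "omega"] (from writer tags)
  city := "delta"
  enabled := true
  payload := 0xFF
  avatar := 0x1A2B
  => decoded: {"tier": "LOW", "extras": ["alpha", "omega"], "city": "delta", "enabled": true, "payload": 0xFF, "avatar": 0x1A2B}
remaining Session differences; none change what is asked:
  enum State (field tier in record Session): symbol MID removed -> schema-level compatibility only; this Session value's decode is unchanged
  renamed field extras to tags in record Session -> fires no rule on Session under this dialect and leaves the result unchanged
  field city in record Session: optional changed to required -> schema-level compatibility only; this Session value's decode is unchanged

decoded: {"tier": "LOW", "extras": ["alpha", "omega"], "city": "delta", "enabled": true, "payload": 0xFF, "avatar": 0x1A2B}


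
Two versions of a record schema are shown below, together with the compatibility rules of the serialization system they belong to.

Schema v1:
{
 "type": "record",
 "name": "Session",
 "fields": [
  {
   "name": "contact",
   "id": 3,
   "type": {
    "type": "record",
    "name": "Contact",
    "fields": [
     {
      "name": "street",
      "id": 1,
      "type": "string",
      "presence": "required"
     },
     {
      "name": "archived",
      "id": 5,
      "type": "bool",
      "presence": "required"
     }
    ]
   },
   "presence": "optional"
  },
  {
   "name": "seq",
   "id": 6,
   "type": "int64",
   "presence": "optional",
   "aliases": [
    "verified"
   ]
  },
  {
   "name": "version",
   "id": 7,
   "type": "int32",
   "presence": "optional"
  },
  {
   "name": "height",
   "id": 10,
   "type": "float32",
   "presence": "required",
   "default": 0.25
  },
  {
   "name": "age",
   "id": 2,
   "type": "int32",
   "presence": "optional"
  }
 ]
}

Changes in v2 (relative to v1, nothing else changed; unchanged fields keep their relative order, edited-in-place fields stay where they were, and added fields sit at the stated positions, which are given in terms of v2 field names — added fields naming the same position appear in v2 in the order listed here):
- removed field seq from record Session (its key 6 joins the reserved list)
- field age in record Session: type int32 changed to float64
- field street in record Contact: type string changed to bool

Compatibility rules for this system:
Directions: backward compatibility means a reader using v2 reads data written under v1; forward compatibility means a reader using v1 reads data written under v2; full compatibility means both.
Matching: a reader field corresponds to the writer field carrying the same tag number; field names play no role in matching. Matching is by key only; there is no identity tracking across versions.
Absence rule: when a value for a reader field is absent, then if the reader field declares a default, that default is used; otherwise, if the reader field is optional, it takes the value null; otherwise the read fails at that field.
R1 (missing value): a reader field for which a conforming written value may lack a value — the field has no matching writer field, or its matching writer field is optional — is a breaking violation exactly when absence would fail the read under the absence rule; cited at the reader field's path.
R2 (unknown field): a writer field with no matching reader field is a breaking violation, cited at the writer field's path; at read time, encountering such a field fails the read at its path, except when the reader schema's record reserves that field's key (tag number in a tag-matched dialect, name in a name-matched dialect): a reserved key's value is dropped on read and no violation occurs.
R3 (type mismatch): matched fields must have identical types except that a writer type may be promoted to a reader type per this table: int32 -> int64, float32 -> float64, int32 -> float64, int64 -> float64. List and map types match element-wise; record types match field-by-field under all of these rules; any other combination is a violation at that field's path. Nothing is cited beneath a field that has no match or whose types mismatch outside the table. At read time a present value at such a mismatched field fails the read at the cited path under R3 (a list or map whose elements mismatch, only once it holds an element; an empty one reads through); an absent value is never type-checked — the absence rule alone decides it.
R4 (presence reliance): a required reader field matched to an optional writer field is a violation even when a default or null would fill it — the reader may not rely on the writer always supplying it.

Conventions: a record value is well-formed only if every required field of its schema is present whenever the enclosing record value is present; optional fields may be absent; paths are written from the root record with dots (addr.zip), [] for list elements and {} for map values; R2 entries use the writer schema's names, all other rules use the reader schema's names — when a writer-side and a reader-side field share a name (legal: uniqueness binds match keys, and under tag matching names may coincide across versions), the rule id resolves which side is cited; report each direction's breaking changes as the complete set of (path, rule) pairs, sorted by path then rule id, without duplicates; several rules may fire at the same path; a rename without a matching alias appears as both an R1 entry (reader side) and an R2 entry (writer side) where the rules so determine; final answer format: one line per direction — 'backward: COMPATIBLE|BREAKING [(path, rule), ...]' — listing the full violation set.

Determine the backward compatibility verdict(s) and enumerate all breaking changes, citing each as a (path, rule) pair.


arrows below run writer -> reader for Session
backward pass over Session, reader schema v2, writer schema v1:
  contact <- contact (Contact -> Contact, writer optional)
  version <- version (int32 -> int32, writer optional)
  height <- height (float32 -> float32, writer required)
  age <- age (int32 -> float64, writer optional)
  writer seq: unknown to reader
  contact.street <- contact.street (string -> bool, writer required)
  contact.archived <- contact.archived (bool -> bool, writer required)
  rule R3 violated at contact.street
  backward on Session therefore BREAKING (1)
ruling out the remaining Session differences:
  removed field seq from record Session (its key 6 joins the reserved list) -> triggers nothing under Session's printed rules — same verdict
  field age in record Session: type int32 changed to float64 -> its effect on Session is confined to the forward direction, not asked

backward: BREAKING [(contact.street, R3)]


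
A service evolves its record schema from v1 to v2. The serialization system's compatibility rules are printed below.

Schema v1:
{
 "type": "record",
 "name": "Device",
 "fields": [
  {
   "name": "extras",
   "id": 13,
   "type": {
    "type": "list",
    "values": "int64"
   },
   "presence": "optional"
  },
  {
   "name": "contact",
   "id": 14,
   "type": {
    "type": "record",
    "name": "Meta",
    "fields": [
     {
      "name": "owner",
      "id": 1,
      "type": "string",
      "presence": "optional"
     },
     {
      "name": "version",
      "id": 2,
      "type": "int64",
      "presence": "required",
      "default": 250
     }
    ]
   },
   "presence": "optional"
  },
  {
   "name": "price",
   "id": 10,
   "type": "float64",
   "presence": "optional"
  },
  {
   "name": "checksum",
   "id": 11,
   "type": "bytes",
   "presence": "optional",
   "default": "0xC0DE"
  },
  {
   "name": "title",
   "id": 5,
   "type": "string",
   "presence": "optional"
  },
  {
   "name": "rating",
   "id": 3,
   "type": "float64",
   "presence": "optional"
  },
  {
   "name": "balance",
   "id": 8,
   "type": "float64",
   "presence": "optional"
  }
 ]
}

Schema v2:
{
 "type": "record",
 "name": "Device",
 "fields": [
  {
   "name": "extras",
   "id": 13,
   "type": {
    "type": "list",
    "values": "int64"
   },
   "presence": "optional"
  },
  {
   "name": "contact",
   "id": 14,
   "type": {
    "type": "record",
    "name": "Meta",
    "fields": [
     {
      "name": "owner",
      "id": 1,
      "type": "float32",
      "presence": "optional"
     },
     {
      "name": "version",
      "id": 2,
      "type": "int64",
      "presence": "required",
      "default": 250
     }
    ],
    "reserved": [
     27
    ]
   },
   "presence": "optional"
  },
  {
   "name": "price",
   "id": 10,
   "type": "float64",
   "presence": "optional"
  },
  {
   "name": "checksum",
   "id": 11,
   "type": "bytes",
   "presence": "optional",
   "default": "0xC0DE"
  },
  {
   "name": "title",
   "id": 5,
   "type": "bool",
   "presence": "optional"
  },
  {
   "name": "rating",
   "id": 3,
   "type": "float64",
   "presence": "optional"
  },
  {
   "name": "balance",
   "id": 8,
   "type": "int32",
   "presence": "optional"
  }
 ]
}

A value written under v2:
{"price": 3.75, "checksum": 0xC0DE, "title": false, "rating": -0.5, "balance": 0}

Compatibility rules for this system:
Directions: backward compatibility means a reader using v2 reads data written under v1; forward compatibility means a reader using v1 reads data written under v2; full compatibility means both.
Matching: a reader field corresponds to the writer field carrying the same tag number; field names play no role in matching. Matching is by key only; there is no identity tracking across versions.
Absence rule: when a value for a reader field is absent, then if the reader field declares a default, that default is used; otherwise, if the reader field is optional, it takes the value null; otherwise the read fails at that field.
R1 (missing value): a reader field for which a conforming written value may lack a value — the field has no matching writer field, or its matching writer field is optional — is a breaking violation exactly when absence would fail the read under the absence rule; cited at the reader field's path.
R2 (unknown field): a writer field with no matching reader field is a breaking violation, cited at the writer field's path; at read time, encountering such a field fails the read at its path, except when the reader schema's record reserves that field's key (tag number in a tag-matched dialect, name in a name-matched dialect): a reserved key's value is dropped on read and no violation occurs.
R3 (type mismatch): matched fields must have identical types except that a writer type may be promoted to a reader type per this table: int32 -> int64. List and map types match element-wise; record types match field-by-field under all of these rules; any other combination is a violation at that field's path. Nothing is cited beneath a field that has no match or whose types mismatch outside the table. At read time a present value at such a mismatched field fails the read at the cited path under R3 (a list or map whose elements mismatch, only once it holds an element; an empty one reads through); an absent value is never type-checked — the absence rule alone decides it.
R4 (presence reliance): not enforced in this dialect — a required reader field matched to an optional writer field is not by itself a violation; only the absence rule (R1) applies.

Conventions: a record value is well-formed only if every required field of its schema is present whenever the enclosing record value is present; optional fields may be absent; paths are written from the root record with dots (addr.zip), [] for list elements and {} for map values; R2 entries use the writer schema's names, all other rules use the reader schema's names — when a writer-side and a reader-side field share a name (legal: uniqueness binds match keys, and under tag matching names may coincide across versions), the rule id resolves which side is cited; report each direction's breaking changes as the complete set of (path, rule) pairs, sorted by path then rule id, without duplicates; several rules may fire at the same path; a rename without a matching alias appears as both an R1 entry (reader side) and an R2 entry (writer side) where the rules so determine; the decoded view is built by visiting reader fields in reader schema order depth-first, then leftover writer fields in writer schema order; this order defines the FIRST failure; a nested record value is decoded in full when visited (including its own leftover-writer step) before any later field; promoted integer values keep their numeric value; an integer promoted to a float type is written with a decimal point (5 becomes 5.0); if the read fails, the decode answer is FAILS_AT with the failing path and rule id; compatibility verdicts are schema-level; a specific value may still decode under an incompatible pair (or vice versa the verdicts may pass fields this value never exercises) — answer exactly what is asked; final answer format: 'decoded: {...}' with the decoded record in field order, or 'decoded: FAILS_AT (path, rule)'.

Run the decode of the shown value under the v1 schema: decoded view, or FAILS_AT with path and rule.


decoded: FAILS_AT (title, R3)

arrows below run writer -> reader for Device
decode walk for Device under reader schema v1:
  extras := null (not supplied -> null)
  contact := null (not supplied -> null)
  price := 3.75
  checksum := 0xC0DE
  read fails at title under R3
  => FAILS_AT (title, R3)
remaining Device differences; none change what is asked:
  field balance in record Device: type float64 changed to int32 -> a verdict-level change on Device — the shown value reads the same
  field owner in record Meta: type string changed to float32 -> a verdict-level change on Device — the shown value reads the same


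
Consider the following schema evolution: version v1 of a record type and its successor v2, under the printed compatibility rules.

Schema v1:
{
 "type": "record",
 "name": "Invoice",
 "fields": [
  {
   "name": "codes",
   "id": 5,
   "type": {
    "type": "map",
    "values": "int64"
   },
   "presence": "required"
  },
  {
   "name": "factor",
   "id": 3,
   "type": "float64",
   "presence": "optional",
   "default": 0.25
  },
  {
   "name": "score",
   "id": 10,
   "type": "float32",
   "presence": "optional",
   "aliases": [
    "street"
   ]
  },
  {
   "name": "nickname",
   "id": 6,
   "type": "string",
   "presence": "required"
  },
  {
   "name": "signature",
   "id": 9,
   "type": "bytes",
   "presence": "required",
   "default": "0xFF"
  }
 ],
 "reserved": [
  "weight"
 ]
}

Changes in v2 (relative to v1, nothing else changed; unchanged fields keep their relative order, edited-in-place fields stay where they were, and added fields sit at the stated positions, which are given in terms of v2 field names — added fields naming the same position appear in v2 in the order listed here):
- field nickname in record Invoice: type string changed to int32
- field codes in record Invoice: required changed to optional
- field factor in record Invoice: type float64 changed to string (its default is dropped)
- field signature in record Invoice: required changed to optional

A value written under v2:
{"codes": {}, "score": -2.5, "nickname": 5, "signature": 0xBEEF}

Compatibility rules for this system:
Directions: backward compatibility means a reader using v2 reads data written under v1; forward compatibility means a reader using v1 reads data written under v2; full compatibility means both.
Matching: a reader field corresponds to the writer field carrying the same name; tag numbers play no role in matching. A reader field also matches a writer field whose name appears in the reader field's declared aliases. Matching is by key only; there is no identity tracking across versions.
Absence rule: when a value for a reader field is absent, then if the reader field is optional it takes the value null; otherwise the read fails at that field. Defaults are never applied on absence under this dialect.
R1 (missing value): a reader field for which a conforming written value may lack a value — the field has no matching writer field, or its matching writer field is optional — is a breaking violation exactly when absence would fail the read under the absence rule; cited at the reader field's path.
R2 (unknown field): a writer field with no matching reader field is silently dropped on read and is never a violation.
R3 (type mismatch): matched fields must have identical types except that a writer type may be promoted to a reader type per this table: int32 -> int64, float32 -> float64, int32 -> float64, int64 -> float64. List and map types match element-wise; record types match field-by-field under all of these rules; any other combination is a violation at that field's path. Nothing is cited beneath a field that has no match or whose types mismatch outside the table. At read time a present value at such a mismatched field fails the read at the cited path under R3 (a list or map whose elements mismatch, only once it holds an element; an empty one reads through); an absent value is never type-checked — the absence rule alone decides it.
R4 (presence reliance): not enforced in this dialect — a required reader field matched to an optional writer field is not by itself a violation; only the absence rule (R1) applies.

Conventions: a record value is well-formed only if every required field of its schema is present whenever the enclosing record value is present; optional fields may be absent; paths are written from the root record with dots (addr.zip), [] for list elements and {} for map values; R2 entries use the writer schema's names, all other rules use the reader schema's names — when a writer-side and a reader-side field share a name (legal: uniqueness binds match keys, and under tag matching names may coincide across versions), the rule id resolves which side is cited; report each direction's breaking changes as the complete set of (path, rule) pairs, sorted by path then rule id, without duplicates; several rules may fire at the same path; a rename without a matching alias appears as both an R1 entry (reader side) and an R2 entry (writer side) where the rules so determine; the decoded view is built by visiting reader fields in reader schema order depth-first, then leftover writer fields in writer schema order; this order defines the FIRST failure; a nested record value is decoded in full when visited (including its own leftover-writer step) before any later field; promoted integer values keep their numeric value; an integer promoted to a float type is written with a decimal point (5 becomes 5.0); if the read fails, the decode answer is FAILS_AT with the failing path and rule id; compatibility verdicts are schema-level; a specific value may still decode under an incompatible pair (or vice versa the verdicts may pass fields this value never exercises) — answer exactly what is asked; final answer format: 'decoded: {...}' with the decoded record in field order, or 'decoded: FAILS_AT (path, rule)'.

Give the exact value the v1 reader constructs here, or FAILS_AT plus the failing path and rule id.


decoded: FAILS_AT (nickname, R3)

each type pair in Invoice: writer, then reader
decode (reader v1):
  codes := {}
  factor := null (missing; optional => null)
  score := -2.5
  read fails at nickname under R3
  => FAILS_AT (nickname, R3)
diffs on Invoice not affecting the asked answer:
  field codes in record Invoice: required changed to optional -> matters for Invoice compatibility verdicts, not for this value's decode
  field factor in record Invoice: type float64 changed to string (its default is dropped) -> matters for Invoice compatibility verdicts, not for this value's decode
  field signature in record Invoice: required changed to optional -> matters for Invoice compatibility verdicts, not for this value's decode


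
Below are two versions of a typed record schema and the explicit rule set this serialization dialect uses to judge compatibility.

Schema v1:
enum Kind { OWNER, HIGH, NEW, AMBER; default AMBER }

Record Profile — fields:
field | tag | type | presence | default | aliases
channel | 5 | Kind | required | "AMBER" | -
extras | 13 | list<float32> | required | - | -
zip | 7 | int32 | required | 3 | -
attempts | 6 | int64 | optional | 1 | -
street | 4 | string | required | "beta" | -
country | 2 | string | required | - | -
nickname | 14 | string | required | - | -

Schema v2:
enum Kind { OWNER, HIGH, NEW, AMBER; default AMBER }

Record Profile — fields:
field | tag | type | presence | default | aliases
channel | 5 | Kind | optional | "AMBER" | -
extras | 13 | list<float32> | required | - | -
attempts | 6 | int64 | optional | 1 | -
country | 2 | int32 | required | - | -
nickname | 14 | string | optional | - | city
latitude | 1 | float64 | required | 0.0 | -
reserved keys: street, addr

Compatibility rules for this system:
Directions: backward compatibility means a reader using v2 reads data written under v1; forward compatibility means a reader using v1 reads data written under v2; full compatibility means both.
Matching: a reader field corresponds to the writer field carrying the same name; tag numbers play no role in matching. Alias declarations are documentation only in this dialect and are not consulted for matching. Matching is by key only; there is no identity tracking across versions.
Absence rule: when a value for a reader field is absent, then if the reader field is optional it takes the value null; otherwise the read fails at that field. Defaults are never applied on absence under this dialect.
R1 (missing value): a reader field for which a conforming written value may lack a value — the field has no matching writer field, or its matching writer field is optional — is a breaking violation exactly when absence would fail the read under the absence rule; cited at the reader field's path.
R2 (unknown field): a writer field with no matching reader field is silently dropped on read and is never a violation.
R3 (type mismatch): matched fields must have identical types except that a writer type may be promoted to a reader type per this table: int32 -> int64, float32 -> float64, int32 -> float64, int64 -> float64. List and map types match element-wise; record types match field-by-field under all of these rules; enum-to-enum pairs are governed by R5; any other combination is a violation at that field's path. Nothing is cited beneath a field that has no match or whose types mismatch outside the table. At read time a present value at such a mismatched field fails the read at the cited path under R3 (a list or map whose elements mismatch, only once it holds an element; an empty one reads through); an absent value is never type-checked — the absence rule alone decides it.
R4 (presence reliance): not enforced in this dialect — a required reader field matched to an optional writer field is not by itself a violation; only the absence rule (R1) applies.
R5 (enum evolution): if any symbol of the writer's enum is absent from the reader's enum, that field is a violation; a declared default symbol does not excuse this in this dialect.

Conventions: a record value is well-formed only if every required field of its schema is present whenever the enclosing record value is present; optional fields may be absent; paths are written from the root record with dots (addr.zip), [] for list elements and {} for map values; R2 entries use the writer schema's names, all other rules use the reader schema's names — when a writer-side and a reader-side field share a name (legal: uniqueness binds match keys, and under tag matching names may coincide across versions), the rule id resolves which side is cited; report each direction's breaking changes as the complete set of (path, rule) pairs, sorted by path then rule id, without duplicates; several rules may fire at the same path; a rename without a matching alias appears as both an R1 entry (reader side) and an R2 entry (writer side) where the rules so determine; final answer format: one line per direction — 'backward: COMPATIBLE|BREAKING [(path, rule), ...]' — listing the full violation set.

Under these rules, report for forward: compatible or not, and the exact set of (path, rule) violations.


forward: BREAKING [(channel, R1), (country, R3), (nickname, R1), (street, R1), (zip, R1)]

the writer's type comes first in each Profile pair
forward analysis of Profile with v1 as reader and v2 as writer:
  writer optional, Kind -> Kind: reader channel maps from writer channel
  writer required, list<float32> -> list<float32>: reader extras maps from writer extras
  zip has no writer counterpart
  writer optional, int64 -> int64: reader attempts maps from writer attempts
  street has no writer counterpart
  writer required, int32 -> string: reader country maps from writer country
  writer optional, string -> string: reader nickname maps from writer nickname
  writer field latitude has no reader counterpart
  rule R1 violated at channel
  rule R3 violated at country
  rule R1 violated at nickname
  rule R1 violated at street
  rule R1 violated at zip
  forward on Profile therefore BREAKING (5)
checking off the Profile differences that do not matter here:
  added field latitude to record Profile: required float64, tag 1, default 0.0 (in v2 it sits last) -> affects backward compatibility only, which is not asked


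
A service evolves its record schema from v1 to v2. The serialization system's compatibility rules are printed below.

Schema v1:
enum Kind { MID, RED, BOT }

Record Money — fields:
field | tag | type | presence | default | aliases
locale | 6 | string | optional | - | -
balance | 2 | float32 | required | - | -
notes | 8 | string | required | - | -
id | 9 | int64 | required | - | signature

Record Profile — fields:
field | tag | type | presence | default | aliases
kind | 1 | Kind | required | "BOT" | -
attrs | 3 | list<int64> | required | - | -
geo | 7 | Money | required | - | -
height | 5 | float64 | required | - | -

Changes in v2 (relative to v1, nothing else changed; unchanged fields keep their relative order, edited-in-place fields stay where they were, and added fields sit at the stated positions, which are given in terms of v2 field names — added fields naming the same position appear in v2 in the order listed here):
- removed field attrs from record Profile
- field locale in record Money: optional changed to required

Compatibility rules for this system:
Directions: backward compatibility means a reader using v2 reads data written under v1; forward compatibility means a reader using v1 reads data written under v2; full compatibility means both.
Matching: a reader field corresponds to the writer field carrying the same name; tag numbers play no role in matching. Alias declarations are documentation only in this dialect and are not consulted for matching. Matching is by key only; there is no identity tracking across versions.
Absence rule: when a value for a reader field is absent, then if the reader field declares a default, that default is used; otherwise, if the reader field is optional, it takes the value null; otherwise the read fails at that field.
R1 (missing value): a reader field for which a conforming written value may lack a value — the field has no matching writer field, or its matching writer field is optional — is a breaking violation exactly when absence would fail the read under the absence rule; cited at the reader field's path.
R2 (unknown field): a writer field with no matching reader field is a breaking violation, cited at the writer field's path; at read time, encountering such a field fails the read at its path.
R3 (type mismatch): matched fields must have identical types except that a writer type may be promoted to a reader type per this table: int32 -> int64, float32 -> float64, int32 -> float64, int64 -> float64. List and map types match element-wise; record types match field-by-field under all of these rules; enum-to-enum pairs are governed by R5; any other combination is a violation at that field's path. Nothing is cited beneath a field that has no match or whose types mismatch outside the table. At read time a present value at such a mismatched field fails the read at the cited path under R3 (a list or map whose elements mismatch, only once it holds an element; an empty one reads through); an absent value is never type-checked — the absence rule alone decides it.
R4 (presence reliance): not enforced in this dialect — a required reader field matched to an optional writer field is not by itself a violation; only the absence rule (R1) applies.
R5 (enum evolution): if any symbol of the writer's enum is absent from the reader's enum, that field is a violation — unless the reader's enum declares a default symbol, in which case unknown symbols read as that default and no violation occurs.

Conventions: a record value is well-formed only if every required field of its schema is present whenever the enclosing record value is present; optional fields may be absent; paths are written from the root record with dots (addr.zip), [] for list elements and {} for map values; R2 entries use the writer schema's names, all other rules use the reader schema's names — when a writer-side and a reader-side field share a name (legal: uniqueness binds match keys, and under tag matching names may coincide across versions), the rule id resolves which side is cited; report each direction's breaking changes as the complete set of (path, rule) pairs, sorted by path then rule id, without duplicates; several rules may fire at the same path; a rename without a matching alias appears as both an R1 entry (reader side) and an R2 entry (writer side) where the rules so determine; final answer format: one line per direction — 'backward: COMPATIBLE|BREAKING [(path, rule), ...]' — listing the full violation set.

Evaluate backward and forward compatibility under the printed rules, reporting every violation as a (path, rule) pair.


in Profile below, arrows point writer -> reader
backward on Profile — v2 reading data written by v1:
  kind: Kind -> Kind, writer required; from kind
  geo: Money -> Money, writer required; from geo
  height: float64 -> float64, writer required; from height
  writer field attrs has no reader counterpart
  geo.locale: string -> string, writer optional; from geo.locale
  geo.balance: float32 -> float32, writer required; from geo.balance
  geo.notes: string -> string, writer required; from geo.notes
  geo.id: int64 -> int64, writer required; from geo.id
  violation R2 at attrs
  violation R1 at geo.locale
  => 2 violation(s): backward is BREAKING for Profile
forward on Profile — v1 reading data written by v2:
  kind: Kind -> Kind, writer required; from kind
  attrs has no writer counterpart
  geo: Money -> Money, writer required; from geo
  height: float64 -> float64, writer required; from height
  geo.locale: string -> string, writer required; from geo.locale
  geo.balance: float32 -> float32, writer required; from geo.balance
  geo.notes: string -> string, writer required; from geo.notes
  geo.id: int64 -> int64, writer required; from geo.id
  violation R1 at attrs
  => 1 violation(s): forward is BREAKING for Profile

backward: BREAKING [(attrs, R2), (geo.locale, R1)]; forward: BREAKING [(attrs, R1)]


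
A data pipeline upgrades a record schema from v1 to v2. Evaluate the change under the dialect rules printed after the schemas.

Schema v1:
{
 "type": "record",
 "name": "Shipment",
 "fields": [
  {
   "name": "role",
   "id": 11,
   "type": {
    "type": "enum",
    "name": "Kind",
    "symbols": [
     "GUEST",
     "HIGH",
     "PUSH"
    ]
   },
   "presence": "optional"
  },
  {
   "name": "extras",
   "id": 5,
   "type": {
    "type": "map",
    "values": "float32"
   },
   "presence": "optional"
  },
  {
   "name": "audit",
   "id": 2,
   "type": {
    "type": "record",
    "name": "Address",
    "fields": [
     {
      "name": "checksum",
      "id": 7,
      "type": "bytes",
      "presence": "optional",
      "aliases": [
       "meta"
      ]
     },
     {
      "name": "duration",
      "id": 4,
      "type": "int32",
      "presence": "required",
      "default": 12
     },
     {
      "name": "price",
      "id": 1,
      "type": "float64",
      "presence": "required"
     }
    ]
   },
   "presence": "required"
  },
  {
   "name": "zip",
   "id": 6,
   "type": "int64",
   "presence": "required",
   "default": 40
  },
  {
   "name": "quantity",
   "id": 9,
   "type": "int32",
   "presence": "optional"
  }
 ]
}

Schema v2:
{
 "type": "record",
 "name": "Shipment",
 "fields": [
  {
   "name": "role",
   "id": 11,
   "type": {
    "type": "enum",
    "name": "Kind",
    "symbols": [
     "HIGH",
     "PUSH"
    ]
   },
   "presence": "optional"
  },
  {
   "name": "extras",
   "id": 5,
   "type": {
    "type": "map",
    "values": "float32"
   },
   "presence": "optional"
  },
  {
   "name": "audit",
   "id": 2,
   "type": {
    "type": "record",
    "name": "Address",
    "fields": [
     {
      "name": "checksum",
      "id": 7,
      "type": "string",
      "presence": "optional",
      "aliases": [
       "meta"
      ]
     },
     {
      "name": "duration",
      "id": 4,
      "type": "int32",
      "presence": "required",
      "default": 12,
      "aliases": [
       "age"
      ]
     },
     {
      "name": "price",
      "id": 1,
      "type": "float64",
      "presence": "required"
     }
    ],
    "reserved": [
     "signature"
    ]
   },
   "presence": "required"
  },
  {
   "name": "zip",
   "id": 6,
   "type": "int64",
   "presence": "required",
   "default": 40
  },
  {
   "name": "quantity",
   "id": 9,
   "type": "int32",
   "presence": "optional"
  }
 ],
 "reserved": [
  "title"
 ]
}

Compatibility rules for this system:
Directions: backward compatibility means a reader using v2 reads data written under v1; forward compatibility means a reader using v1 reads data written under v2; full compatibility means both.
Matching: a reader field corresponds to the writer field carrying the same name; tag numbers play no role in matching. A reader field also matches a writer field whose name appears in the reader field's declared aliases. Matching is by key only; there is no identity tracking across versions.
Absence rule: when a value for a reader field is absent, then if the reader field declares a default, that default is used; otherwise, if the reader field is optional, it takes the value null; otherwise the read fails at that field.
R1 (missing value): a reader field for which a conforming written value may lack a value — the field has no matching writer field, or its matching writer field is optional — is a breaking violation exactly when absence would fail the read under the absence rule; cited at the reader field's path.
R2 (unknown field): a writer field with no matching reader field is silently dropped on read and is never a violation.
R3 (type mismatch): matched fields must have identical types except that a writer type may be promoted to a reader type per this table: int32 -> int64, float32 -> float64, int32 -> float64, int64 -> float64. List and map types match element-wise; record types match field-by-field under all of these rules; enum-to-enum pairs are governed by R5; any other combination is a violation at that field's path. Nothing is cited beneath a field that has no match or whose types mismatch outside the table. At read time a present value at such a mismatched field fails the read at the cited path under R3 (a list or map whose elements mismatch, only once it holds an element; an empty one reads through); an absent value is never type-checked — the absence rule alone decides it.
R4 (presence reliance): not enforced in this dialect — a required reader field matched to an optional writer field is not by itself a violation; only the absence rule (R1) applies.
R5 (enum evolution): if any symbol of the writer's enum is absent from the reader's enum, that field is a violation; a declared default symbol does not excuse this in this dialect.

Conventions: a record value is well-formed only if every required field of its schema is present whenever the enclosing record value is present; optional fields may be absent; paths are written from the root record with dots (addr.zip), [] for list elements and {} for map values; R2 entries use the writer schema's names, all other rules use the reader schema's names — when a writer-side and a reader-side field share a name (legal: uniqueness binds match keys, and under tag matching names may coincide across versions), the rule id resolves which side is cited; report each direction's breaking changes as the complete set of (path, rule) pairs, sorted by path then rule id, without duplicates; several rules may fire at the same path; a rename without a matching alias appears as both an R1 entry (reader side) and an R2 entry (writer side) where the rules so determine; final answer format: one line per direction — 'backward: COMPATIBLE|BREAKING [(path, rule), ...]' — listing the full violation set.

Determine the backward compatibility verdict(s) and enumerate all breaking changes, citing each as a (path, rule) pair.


backward: BREAKING [(audit.checksum, R3), (role, R5)]

arrows below run writer -> reader for Shipment
checking backward for Shipment: reader v2 against writer v1:
  role: Kind -> Kind, writer optional; from role
  extras: map<string, float32> -> map<string, float32>, writer optional; from extras
  audit: Address -> Address, writer required; from audit
  zip: int64 -> int64, writer required; from zip
  quantity: int32 -> int32, writer optional; from quantity
  audit.checksum: bytes -> string, writer optional; from audit.checksum
  audit.duration: int32 -> int32, writer required; from audit.duration
  audit.price: float64 -> float64, writer required; from audit.price
  breaking: (audit.checksum, R3)
  breaking: (role, R5)
  => backward verdict for Shipment: BREAKING, 2 violation(s)
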